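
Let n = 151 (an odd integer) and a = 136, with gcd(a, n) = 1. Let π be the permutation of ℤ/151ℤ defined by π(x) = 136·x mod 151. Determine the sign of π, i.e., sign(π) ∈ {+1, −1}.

+1

Trace 94: π^k(94) = [94, 100, 10, 1, 136, 74, 98] for k=0..6.
Decompose π into cycles: lengths [75, 75, 1] (3 cycles, including the fixed point 0).
3 cycles on 151: each ℓ→(−1)^(ℓ−1), product (−1)^148 = +1.
Zolotarev: (136|151) = +1, matching the cycle-count sign.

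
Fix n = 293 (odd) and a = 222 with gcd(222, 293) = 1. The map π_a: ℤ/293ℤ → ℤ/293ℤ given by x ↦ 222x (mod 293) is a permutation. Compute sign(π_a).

Start at x=91: 91 → 278 → 186 → 272 → 26 → 205 → 95 → … (one orbit).
The orbit structure of x ↦ 222x mod 293: 5 orbits of sizes [73, 73, 73, 73, 1].
n − c = 293 − 5 = 288; sign = (−1)^288 = +1.

+1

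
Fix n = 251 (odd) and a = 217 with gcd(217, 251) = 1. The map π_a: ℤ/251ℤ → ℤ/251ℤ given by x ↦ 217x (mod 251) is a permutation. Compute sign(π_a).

Orbit of 64 under x↦217x: [64, 83, 190, 66, 15, 243, 21]… (length divides ord_251(217)).
The orbit structure of x ↦ 217x mod 251: 3 orbits of sizes [125, 125, 1].
251 − 3 = 248 transpositions; sign(π) = (−1)^248 = +1.

+1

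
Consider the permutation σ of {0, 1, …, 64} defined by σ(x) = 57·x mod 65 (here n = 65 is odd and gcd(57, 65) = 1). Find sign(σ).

Orbit of 8 under x↦57x: [8, 1, 57, 64]… (length divides ord_65(57)).
Cycle type of π: 4×16 + 1; total 17 cycles.
With 17 cycles on 65 points, sign = (−1)^{65−17} = +1.
The Jacobi symbol (57|65) = +1 (Zolotarev) agrees.

+1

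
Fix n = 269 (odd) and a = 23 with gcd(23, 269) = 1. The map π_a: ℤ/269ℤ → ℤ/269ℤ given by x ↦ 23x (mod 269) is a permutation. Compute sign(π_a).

+1

Orbit of 80 under x↦23x: [80, 226, 87, 118, 24, 14, 53]… (length divides ord_269(23)).
5 cycles of lengths [67, 67, 67, 67, 1].
With 5 cycles on 269 points, sign = (−1)^{269−5} = +1.
(23|269)_J = +1 (Zolotarev's lemma cross-check).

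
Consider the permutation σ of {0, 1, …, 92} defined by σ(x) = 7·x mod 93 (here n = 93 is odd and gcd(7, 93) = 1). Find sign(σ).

Start at x=10: 10 → 70 → 25 → 82 → 16 → 19 → 40 → … (one orbit).
9 cycles of lengths [15, 15, 15, 15, 15, 15, 1, 1, 1].
9 cycles on 93: each ℓ→(−1)^(ℓ−1), product (−1)^84 = +1.
The Jacobi symbol (7|93) = +1 (Zolotarev) agrees.

+1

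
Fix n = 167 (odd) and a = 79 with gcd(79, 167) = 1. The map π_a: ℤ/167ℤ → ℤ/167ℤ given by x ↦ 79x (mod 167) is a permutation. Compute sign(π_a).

Orbit of 65 under x↦79x: [65, 125, 22, 68, 28, 41, 66]… (length divides ord_167(79)).
2 cycles of lengths [166, 1].
2 cycles on 167: each ℓ→(−1)^(ℓ−1), product (−1)^165 = -1.
Check: (79/167) = -1 by Zolotarev.

-1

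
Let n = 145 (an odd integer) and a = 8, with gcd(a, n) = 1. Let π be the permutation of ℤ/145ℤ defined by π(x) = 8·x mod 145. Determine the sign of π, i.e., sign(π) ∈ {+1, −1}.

+1

Trace 73: π^k(73) = [73, 4, 32, 111, 18, 144, 137] for k=0..6.
Decompose π into cycles: lengths [28, 28, 28, 28, 28, 4, 1] (7 cycles, including the fixed point 0).
With 7 cycles on 145 points, sign = (−1)^{145−7} = +1.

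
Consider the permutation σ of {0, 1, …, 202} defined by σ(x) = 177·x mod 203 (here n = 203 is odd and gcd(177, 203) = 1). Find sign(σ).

-1

Trace 81: π^k(81) = [81, 127, 149, 186, 36, 79, 179] for k=0..6.
The orbit structure of x ↦ 177x mod 203: 6 orbits of sizes [84, 84, 28, 3, 3, 1].
With 6 cycles on 203 points, sign = (−1)^{203−6} = -1.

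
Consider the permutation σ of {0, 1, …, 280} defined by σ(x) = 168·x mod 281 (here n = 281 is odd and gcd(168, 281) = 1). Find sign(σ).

-1

Orbit of 134 under x↦168x: [134, 32, 37, 34, 92, 1, 168]… (length divides ord_281(168)).
π_168 has 6 disjoint cycles with lengths [56, 56, 56, 56, 56, 1] on {0,…,280}.
With 6 cycles on 281 points, sign = (−1)^{281−6} = -1.
Zolotarev: (168|281) = -1, matching the cycle-count sign.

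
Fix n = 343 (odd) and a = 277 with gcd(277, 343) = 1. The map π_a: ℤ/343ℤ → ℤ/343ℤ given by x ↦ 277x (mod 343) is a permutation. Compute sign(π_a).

+1

Trace 51: π^k(51) = [51, 64, 235, 268, 148, 179, 191] for k=0..6.
Cycle lengths of π_277 on ℤ/343ℤ: [147, 147, 21, 21, 3, 3, 1]; 7 cycles in total.
343 − 7 = 336 transpositions; sign(π) = (−1)^336 = +1.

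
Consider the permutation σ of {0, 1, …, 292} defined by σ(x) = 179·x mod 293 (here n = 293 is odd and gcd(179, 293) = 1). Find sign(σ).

Orbit of 117 under x↦179x: [117, 140, 155, 203, 5, 16, 227]… (length divides ord_293(179)).
Cycle lengths of π_179 on ℤ/293ℤ: [292, 1]; 2 cycles in total.
sign(π) = (−1)^{n − #cycles} = (−1)^{293−2} = (−1)^291 = -1.
Check: (179/293) = -1 by Zolotarev.

-1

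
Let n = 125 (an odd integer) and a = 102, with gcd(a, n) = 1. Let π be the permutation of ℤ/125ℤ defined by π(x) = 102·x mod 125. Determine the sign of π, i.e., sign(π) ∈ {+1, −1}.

-1

Trace 7: π^k(7) = [7, 89, 78, 81, 12, 99, 98] for k=0..6.
π_102 has 4 disjoint cycles with lengths [100, 20, 4, 1] on {0,…,124}.
4 cycles on 125: each ℓ→(−1)^(ℓ−1), product (−1)^121 = -1.
(102|125)_J = -1 (Zolotarev's lemma cross-check).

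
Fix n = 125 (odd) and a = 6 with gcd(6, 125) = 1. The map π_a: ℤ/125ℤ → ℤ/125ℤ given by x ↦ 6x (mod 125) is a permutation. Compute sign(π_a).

+1

Trace 11: π^k(11) = [11, 66, 21, 1, 6, 36, 91] for k=0..6.
13 cycles of lengths [25, 25, 25, 25, 5, 5, 5, 5, 1, 1, 1, 1, 1].
n − c = 125 − 13 = 112; sign = (−1)^112 = +1.
Check: (6/125) = +1 by Zolotarev.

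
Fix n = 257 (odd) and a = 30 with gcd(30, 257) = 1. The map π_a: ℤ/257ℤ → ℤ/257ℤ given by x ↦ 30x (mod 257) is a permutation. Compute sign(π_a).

+1

Trace 227: π^k(227) = [227, 128, 242, 64, 121, 32, 189] for k=0..6.
The orbit structure of x ↦ 30x mod 257: 9 orbits of sizes [32, 32, 32, 32, 32, 32, 32, 32, 1].
With 9 cycles on 257 points, sign = (−1)^{257−9} = +1.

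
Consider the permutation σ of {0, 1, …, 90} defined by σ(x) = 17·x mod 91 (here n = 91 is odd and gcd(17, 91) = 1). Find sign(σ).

-1

Start at x=90: 90 → 74 → 75 → 1 → 17 → 16 → 90 (one orbit).
π_17 has 16 disjoint cycles with lengths [6, 6, 6, 6, 6, 6, 6, 6, 6, 6, 6, 6, 6, 6, 6, 1] on {0,…,90}.
With 16 cycles on 91 points, sign = (−1)^{91−16} = -1.
Zolotarev: (17|91) = -1, matching the cycle-count sign.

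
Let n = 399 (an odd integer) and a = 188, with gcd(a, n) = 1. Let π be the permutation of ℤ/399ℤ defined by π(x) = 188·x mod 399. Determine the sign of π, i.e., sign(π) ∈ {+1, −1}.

Trace 125: π^k(125) = [125, 358, 272, 64, 62, 85, 20] for k=0..6.
Cycle type of π: 18×20 + 9×2 + 2×10 + 1; total 33 cycles.
399 − 33 = 366 transpositions; sign(π) = (−1)^366 = +1.
The Jacobi symbol (188|399) = +1 (Zolotarev) agrees.

+1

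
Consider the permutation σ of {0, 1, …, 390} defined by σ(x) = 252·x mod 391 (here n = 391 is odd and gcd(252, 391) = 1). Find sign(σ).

Trace 45: π^k(45) = [45, 1, 252, 162, 160, 47, 114] for k=0..6.
The orbit structure of x ↦ 252x mod 391: 35 orbits of sizes [16, 16, 16, 16, 16, 16, 16, 16, 16, 16, 16, 16, 16, 16, 16, 16, 16, 16, 16, 16, 16, 16, 16, 2, 2, 2, 2, 2, 2, 2, 2, 2, 2, 2, 1].
n − c = 391 − 35 = 356; sign = (−1)^356 = +1.
Via Zolotarev, sign(π_{252}) = (252|391) = +1.

+1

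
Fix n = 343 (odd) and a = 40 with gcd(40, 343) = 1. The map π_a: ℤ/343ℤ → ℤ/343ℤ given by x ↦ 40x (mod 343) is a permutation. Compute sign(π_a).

Start at x=72: 72 → 136 → 295 → 138 → 32 → 251 → 93 → … (one orbit).
Cycle type of π: 294 + 42 + 6 + 1; total 4 cycles.
Σ(ℓ_i−1) = 343−4 = 339; sign = (−1)^339 = -1.

-1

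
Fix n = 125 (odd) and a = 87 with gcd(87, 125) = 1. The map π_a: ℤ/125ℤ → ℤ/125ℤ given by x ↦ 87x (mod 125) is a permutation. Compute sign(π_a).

Start at x=32: 32 → 34 → 83 → 96 → 102 → 124 → 38 → … (one orbit).
Cycle lengths of π_87 on ℤ/125ℤ: [100, 20, 4, 1]; 4 cycles in total.
With 4 cycles on 125 points, sign = (−1)^{125−4} = -1.
The Jacobi symbol (87|125) = -1 (Zolotarev) agrees.

-1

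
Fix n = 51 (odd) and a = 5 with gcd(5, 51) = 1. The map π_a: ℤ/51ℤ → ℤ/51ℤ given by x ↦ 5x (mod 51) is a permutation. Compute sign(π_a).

+1

Orbit of 1 under x↦5x: [1, 5, 25, 23, 13, 14, 19]… (length divides ord_51(5)).
5 cycles of lengths [16, 16, 16, 2, 1].
sign(π) = (−1)^{n − #cycles} = (−1)^{51−5} = (−1)^46 = +1.
Zolotarev: (5|51) = +1, matching the cycle-count sign.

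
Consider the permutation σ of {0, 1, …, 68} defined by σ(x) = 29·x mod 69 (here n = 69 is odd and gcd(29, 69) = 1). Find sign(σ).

-1

Start at x=50: 50 → 1 → 29 → 13 → 32 → 31 → 2 → … (one orbit).
The orbit structure of x ↦ 29x mod 69: 6 orbits of sizes [22, 22, 11, 11, 2, 1].
6 cycles on 69: each ℓ→(−1)^(ℓ−1), product (−1)^63 = -1.
(29|69)_J = -1 (Zolotarev's lemma cross-check).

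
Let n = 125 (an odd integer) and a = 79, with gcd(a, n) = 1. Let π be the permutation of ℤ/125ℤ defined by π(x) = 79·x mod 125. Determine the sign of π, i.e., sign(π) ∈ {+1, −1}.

Orbit of 66 under x↦79x: [66, 89, 31, 74, 96, 84, 11]… (length divides ord_125(79)).
The orbit structure of x ↦ 79x mod 125: 7 orbits of sizes [50, 50, 10, 10, 2, 2, 1].
With 7 cycles on 125 points, sign = (−1)^{125−7} = +1.

+1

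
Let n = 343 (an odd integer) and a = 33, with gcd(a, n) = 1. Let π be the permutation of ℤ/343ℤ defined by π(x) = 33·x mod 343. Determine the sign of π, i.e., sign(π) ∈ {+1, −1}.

-1

Orbit of 136 under x↦33x: [136, 29, 271, 25, 139, 128, 108]… (length divides ord_343(33)).
Decompose π into cycles: lengths [294, 42, 6, 1] (4 cycles, including the fixed point 0).
n − c = 343 − 4 = 339; sign = (−1)^339 = -1.
Zolotarev: (33|343) = -1, matching the cycle-count sign.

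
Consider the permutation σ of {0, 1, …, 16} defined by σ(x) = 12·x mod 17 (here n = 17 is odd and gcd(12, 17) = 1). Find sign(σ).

Orbit of 12 under x↦12x: [12, 8, 11, 13, 3, 2, 7]… (length divides ord_17(12)).
π_12 has 2 disjoint cycles with lengths [16, 1] on {0,…,16}.
n − c = 17 − 2 = 15; sign = (−1)^15 = -1.

-1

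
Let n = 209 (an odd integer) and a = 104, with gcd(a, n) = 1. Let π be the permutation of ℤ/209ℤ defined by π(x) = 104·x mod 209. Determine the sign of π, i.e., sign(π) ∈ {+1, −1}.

Start at x=25: 25 → 92 → 163 → 23 → 93 → 58 → 180 → … (one orbit).
Cycle type of π: 45×4 + 9×2 + 5×2 + 1; total 9 cycles.
9 cycles on 209: each ℓ→(−1)^(ℓ−1), product (−1)^200 = +1.
Via Zolotarev, sign(π_{104}) = (104|209) = +1.

+1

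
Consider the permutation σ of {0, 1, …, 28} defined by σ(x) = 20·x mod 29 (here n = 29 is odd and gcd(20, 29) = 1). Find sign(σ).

Orbit of 1 under x↦20x: [1, 20, 23, 25, 7, 24, 16]… (length divides ord_29(20)).
5 cycles of lengths [7, 7, 7, 7, 1].
29 − 5 = 24 transpositions; sign(π) = (−1)^24 = +1.

+1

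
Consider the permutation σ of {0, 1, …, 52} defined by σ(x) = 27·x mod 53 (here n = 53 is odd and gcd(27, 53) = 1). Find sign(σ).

Start at x=31: 31 → 42 → 21 → 37 → 45 → 49 → 51 → … (one orbit).
π_27 has 2 disjoint cycles with lengths [52, 1] on {0,…,52}.
sign(π) = (−1)^{n − #cycles} = (−1)^{53−2} = (−1)^51 = -1.

-1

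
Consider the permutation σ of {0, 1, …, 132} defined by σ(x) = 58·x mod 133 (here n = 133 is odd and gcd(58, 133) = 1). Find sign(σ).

+1

Orbit of 39 under x↦58x: [39, 1, 58]… (length divides ord_133(58)).
Decompose π into cycles: lengths [3, 3, 3, 3, 3, 3, 3, 3, 3, 3, 3, 3, 3, 3, 3, 3, 3, 3, 3, 3, 3, 3, 3, 3, 3, 3, 3, 3, 3, 3, 3, 3, 3, 3, 3, 3, 3, 3, 1, 1, 1, 1, 1, 1, 1, 1, 1, 1, 1, 1, 1, 1, 1, 1, 1, 1, 1] (57 cycles, including the fixed point 0).
57 cycles on 133: each ℓ→(−1)^(ℓ−1), product (−1)^76 = +1.
The Jacobi symbol (58|133) = +1 (Zolotarev) agrees.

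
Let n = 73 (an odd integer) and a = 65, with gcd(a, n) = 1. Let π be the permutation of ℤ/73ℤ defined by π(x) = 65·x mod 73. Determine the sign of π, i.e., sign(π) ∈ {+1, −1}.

+1

Orbit of 72 under x↦65x: [72, 8, 9, 1, 65, 64]… (length divides ord_73(65)).
Cycle type of π: 6×12 + 1; total 13 cycles.
13 cycles on 73: each ℓ→(−1)^(ℓ−1), product (−1)^60 = +1.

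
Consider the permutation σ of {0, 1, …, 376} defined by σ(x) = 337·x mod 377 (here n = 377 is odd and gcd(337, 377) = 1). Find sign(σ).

-1

Start at x=246: 246 → 339 → 12 → 274 → 350 → 326 → 155 → … (one orbit).
π_337 has 20 disjoint cycles with lengths [28, 28, 28, 28, 28, 28, 28, 28, 28, 28, 28, 28, 28, 2, 2, 2, 2, 2, 2, 1] on {0,…,376}.
20 cycles on 377: each ℓ→(−1)^(ℓ−1), product (−1)^357 = -1.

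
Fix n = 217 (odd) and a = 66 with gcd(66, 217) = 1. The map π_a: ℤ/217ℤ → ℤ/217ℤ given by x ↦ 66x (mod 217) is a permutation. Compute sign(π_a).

Start at x=109: 109 → 33 → 8 → 94 → 128 → 202 → 95 → … (one orbit).
14 cycles of lengths [30, 30, 30, 30, 30, 30, 6, 5, 5, 5, 5, 5, 5, 1].
217 − 14 = 203 transpositions; sign(π) = (−1)^203 = -1.
Zolotarev: (66|217) = -1, matching the cycle-count sign.

-1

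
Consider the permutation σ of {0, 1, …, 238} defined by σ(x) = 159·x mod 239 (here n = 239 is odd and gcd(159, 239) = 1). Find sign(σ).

Start at x=17: 17 → 74 → 55 → 141 → 192 → 175 → 101 → … (one orbit).
Cycle type of π: 238 + 1; total 2 cycles.
sign(π) = (−1)^{n − #cycles} = (−1)^{239−2} = (−1)^237 = -1.
Check: (159/239) = -1 by Zolotarev.

-1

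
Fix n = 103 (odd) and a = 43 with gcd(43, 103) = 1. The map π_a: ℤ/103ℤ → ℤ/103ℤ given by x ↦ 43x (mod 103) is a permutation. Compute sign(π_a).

-1

Start at x=45: 45 → 81 → 84 → 7 → 95 → 68 → 40 → … (one orbit).
Decompose π into cycles: lengths [102, 1] (2 cycles, including the fixed point 0).
2 cycles on 103: each ℓ→(−1)^(ℓ−1), product (−1)^101 = -1.
Via Zolotarev, sign(π_{43}) = (43|103) = -1.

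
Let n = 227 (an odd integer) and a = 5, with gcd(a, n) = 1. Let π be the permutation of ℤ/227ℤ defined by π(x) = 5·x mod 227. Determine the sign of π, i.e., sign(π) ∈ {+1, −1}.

-1

Orbit of 70 under x↦5x: [70, 123, 161, 124, 166, 149, 64]… (length divides ord_227(5)).
Cycle lengths of π_5 on ℤ/227ℤ: [226, 1]; 2 cycles in total.
sign(π) = (−1)^{n − #cycles} = (−1)^{227−2} = (−1)^225 = -1.
Zolotarev: (5|227) = -1, matching the cycle-count sign.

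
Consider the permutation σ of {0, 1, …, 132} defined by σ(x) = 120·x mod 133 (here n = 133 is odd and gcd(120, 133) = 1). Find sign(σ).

Start at x=36: 36 → 64 → 99 → 43 → 106 → 85 → 92 → … (one orbit).
Decompose π into cycles: lengths [9, 9, 9, 9, 9, 9, 9, 9, 9, 9, 9, 9, 9, 9, 1, 1, 1, 1, 1, 1, 1] (21 cycles, including the fixed point 0).
21 cycles on 133: each ℓ→(−1)^(ℓ−1), product (−1)^112 = +1.
The Jacobi symbol (120|133) = +1 (Zolotarev) agrees.

+1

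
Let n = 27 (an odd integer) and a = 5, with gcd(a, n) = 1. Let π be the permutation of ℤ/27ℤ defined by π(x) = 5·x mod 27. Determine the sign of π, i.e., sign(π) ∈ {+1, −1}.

-1

Orbit of 7 under x↦5x: [7, 8, 13, 11, 1, 5, 25]… (length divides ord_27(5)).
Cycle type of π: 18 + 6 + 2 + 1; total 4 cycles.
Σ(ℓ_i−1) = 27−4 = 23; sign = (−1)^23 = -1.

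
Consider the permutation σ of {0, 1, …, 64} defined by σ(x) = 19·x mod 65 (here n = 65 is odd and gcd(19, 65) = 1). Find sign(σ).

-1

Start at x=1: 1 → 19 → 36 → 34 → 61 → 54 → 51 → … (one orbit).
Cycle lengths of π_19 on ℤ/65ℤ: [12, 12, 12, 12, 12, 2, 2, 1]; 8 cycles in total.
With 8 cycles on 65 points, sign = (−1)^{65−8} = -1.
Check: (19/65) = -1 by Zolotarev.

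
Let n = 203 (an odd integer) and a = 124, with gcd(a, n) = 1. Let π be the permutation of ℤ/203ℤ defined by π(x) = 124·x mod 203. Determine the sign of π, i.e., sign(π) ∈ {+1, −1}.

Start at x=120: 120 → 61 → 53 → 76 → 86 → 108 → 197 → … (one orbit).
Cycle lengths of π_124 on ℤ/203ℤ: [84, 84, 28, 6, 1]; 5 cycles in total.
203 − 5 = 198 transpositions; sign(π) = (−1)^198 = +1.
Zolotarev: (124|203) = +1, matching the cycle-count sign.

+1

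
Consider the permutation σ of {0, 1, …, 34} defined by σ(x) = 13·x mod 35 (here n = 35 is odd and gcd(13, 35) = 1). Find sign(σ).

Orbit of 13 under x↦13x: [13, 29, 27, 1]… (length divides ord_35(13)).
11 cycles of lengths [4, 4, 4, 4, 4, 4, 4, 2, 2, 2, 1].
n − c = 35 − 11 = 24; sign = (−1)^24 = +1.

+1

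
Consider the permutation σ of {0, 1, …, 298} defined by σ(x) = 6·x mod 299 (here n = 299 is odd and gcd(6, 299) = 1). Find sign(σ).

Orbit of 127 under x↦6x: [127, 164, 87, 223, 142, 254, 29]… (length divides ord_299(6)).
Cycle type of π: 132×2 + 12 + 11×2 + 1; total 6 cycles.
299 − 6 = 293 transpositions; sign(π) = (−1)^293 = -1.
Zolotarev: (6|299) = -1, matching the cycle-count sign.

-1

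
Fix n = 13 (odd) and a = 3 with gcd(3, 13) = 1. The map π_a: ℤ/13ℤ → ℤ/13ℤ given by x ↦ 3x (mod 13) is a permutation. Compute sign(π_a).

Orbit of 3 under x↦3x: [3, 9, 1]… (length divides ord_13(3)).
Cycle type of π: 3×4 + 1; total 5 cycles.
With 5 cycles on 13 points, sign = (−1)^{13−5} = +1.
The Jacobi symbol (3|13) = +1 (Zolotarev) agrees.

+1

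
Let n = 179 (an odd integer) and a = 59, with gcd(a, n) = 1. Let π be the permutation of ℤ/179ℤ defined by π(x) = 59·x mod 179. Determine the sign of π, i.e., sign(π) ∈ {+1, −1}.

+1

Trace 142: π^k(142) = [142, 144, 83, 64, 17, 108, 107] for k=0..6.
π_59 has 3 disjoint cycles with lengths [89, 89, 1] on {0,…,178}.
sign(π) = (−1)^{n − #cycles} = (−1)^{179−3} = (−1)^176 = +1.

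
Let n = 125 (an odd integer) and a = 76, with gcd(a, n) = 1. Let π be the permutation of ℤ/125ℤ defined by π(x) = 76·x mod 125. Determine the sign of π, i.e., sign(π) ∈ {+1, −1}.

Trace 26: π^k(26) = [26, 101, 51, 1, 76] for k=0..4.
The orbit structure of x ↦ 76x mod 125: 45 orbits of sizes [5, 5, 5, 5, 5, 5, 5, 5, 5, 5, 5, 5, 5, 5, 5, 5, 5, 5, 5, 5, 1, 1, 1, 1, 1, 1, 1, 1, 1, 1, 1, 1, 1, 1, 1, 1, 1, 1, 1, 1, 1, 1, 1, 1, 1].
sign(π) = (−1)^{n − #cycles} = (−1)^{125−45} = (−1)^80 = +1.
Zolotarev: (76|125) = +1, matching the cycle-count sign.

+1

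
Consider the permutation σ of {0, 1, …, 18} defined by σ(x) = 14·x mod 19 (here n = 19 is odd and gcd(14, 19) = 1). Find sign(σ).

Start at x=16: 16 → 15 → 1 → 14 → 6 → 8 → 17 → … (one orbit).
Decompose π into cycles: lengths [18, 1] (2 cycles, including the fixed point 0).
With 2 cycles on 19 points, sign = (−1)^{19−2} = -1.

-1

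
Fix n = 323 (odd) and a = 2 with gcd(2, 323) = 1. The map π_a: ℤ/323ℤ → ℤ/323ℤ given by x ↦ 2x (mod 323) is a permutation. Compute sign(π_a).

Trace 128: π^k(128) = [128, 256, 189, 55, 110, 220, 117] for k=0..6.
The orbit structure of x ↦ 2x mod 323: 8 orbits of sizes [72, 72, 72, 72, 18, 8, 8, 1].
Σ(ℓ_i−1) = 323−8 = 315; sign = (−1)^315 = -1.
Via Zolotarev, sign(π_{2}) = (2|323) = -1.

-1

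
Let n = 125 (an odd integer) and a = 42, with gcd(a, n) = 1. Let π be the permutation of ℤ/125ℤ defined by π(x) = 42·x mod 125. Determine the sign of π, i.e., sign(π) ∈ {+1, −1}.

-1

Trace 84: π^k(84) = [84, 28, 51, 17, 89, 113, 121] for k=0..6.
Cycle type of π: 100 + 20 + 4 + 1; total 4 cycles.
4 cycles on 125: each ℓ→(−1)^(ℓ−1), product (−1)^121 = -1.
Via Zolotarev, sign(π_{42}) = (42|125) = -1.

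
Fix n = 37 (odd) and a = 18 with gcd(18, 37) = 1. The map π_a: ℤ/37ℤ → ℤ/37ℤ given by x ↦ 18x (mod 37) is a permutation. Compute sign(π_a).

Orbit of 13 under x↦18x: [13, 12, 31, 3, 17, 10, 32]… (length divides ord_37(18)).
The orbit structure of x ↦ 18x mod 37: 2 orbits of sizes [36, 1].
37 − 2 = 35 transpositions; sign(π) = (−1)^35 = -1.

-1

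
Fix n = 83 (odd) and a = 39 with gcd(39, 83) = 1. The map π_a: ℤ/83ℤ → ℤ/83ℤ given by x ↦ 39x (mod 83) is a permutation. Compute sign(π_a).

Trace 53: π^k(53) = [53, 75, 20, 33, 42, 61, 55] for k=0..6.
Cycle lengths of π_39 on ℤ/83ℤ: [82, 1]; 2 cycles in total.
83 − 2 = 81 transpositions; sign(π) = (−1)^81 = -1.
Check: (39/83) = -1 by Zolotarev.

-1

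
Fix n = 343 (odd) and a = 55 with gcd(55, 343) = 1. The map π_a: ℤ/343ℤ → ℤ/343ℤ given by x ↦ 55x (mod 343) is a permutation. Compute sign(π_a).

-1

Orbit of 176 under x↦55x: [176, 76, 64, 90, 148, 251, 85]… (length divides ord_343(55)).
Cycle lengths of π_55 on ℤ/343ℤ: [98, 98, 98, 14, 14, 14, 2, 2, 2, 1]; 10 cycles in total.
n − c = 343 − 10 = 333; sign = (−1)^333 = -1.
Zolotarev: (55|343) = -1, matching the cycle-count sign.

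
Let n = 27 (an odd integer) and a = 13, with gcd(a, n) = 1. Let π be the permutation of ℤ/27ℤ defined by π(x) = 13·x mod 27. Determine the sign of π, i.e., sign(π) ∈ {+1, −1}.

+1

Trace 10: π^k(10) = [10, 22, 16, 19, 4, 25, 1] for k=0..6.
Cycle type of π: 9×2 + 3×2 + 1×3; total 7 cycles.
sign(π) = (−1)^{n − #cycles} = (−1)^{27−7} = (−1)^20 = +1.
(13|27)_J = +1 (Zolotarev's lemma cross-check).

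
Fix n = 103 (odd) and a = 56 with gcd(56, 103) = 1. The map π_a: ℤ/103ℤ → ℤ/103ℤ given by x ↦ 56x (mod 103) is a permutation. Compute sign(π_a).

+1

Start at x=56: 56 → 46 → 1 → 56 (one orbit).
Cycle type of π: 3×34 + 1; total 35 cycles.
35 cycles on 103: each ℓ→(−1)^(ℓ−1), product (−1)^68 = +1.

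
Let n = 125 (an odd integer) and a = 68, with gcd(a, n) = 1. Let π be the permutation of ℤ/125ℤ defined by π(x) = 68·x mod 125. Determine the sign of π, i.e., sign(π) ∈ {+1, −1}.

Orbit of 124 under x↦68x: [124, 57, 1, 68]… (length divides ord_125(68)).
π_68 has 32 disjoint cycles with lengths [4, 4, 4, 4, 4, 4, 4, 4, 4, 4, 4, 4, 4, 4, 4, 4, 4, 4, 4, 4, 4, 4, 4, 4, 4, 4, 4, 4, 4, 4, 4, 1] on {0,…,124}.
sign(π) = (−1)^{n − #cycles} = (−1)^{125−32} = (−1)^93 = -1.
(68|125)_J = -1 (Zolotarev's lemma cross-check).

-1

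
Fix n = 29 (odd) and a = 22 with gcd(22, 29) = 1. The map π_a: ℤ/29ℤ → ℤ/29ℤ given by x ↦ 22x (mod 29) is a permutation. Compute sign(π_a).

Orbit of 28 under x↦22x: [28, 7, 9, 24, 6, 16, 4]… (length divides ord_29(22)).
Cycle lengths of π_22 on ℤ/29ℤ: [14, 14, 1]; 3 cycles in total.
With 3 cycles on 29 points, sign = (−1)^{29−3} = +1.

+1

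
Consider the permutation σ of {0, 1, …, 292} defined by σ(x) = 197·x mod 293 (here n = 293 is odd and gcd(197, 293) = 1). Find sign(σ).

Trace 284: π^k(284) = [284, 278, 268, 56, 191, 123, 205] for k=0..6.
The orbit structure of x ↦ 197x mod 293: 5 orbits of sizes [73, 73, 73, 73, 1].
sign(π) = (−1)^{n − #cycles} = (−1)^{293−5} = (−1)^288 = +1.

+1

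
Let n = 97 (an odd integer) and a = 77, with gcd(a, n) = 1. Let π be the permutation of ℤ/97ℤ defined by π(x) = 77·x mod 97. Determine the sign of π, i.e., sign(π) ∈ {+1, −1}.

-1

Trace 19: π^k(19) = [19, 8, 34, 96, 20, 85, 46] for k=0..6.
Cycle lengths of π_77 on ℤ/97ℤ: [32, 32, 32, 1]; 4 cycles in total.
4 cycles on 97: each ℓ→(−1)^(ℓ−1), product (−1)^93 = -1.
Via Zolotarev, sign(π_{77}) = (77|97) = -1.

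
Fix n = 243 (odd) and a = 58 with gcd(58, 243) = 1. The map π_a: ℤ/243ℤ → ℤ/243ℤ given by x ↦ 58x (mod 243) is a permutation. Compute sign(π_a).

Orbit of 127 under x↦58x: [127, 76, 34, 28, 166, 151, 10]… (length divides ord_243(58)).
Cycle lengths of π_58 on ℤ/243ℤ: [81, 81, 27, 27, 9, 9, 3, 3, 1, 1, 1]; 11 cycles in total.
n − c = 243 − 11 = 232; sign = (−1)^232 = +1.
(58|243)_J = +1 (Zolotarev's lemma cross-check).

+1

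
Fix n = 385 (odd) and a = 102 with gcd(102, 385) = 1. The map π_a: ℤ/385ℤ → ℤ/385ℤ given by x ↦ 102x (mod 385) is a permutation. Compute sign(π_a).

-1

Trace 81: π^k(81) = [81, 177, 344, 53, 16, 92, 144] for k=0..6.
π_102 has 18 disjoint cycles with lengths [60, 60, 60, 60, 20, 20, 15, 15, 15, 15, 12, 12, 5, 5, 4, 3, 3, 1] on {0,…,384}.
sign(π) = (−1)^{n − #cycles} = (−1)^{385−18} = (−1)^367 = -1.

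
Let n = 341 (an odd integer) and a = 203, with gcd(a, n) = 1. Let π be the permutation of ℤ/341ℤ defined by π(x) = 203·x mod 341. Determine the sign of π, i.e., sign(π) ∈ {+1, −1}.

Orbit of 158 under x↦203x: [158, 20, 309, 324, 300, 202, 86]… (length divides ord_341(203)).
π_203 has 14 disjoint cycles with lengths [30, 30, 30, 30, 30, 30, 30, 30, 30, 30, 30, 5, 5, 1] on {0,…,340}.
Σ(ℓ_i−1) = 341−14 = 327; sign = (−1)^327 = -1.
The Jacobi symbol (203|341) = -1 (Zolotarev) agrees.

-1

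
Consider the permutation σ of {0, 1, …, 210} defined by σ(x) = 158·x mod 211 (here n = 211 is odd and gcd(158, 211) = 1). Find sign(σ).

-1

Trace 16: π^k(16) = [16, 207, 1, 158, 66, 89, 136] for k=0..6.
Cycle lengths of π_158 on ℤ/211ℤ: [210, 1]; 2 cycles in total.
sign(π) = (−1)^{n − #cycles} = (−1)^{211−2} = (−1)^209 = -1.
The Jacobi symbol (158|211) = -1 (Zolotarev) agrees.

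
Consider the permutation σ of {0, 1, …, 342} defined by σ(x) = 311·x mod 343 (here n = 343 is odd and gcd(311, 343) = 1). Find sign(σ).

Start at x=249: 249 → 264 → 127 → 52 → 51 → 83 → 88 → … (one orbit).
Decompose π into cycles: lengths [294, 42, 6, 1] (4 cycles, including the fixed point 0).
Σ(ℓ_i−1) = 343−4 = 339; sign = (−1)^339 = -1.

-1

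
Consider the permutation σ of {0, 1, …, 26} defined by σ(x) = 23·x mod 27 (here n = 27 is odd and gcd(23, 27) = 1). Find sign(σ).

Trace 1: π^k(1) = [1, 23, 16, 17, 13, 2, 19] for k=0..6.
Cycle lengths of π_23 on ℤ/27ℤ: [18, 6, 2, 1]; 4 cycles in total.
With 4 cycles on 27 points, sign = (−1)^{27−4} = -1.

-1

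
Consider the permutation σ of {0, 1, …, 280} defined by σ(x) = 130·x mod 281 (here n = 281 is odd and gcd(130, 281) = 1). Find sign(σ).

-1

Start at x=213: 213 → 152 → 90 → 179 → 228 → 135 → 128 → … (one orbit).
Decompose π into cycles: lengths [40, 40, 40, 40, 40, 40, 40, 1] (8 cycles, including the fixed point 0).
With 8 cycles on 281 points, sign = (−1)^{281−8} = -1.
Check: (130/281) = -1 by Zolotarev.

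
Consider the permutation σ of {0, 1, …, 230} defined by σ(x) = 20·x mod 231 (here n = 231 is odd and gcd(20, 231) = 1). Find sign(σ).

Orbit of 146 under x↦20x: [146, 148, 188, 64, 125, 190, 104]… (length divides ord_231(20)).
33 cycles of lengths [10, 10, 10, 10, 10, 10, 10, 10, 10, 10, 10, 10, 10, 10, 10, 10, 10, 10, 10, 10, 5, 5, 2, 2, 2, 2, 2, 2, 2, 2, 2, 2, 1].
sign(π) = (−1)^{n − #cycles} = (−1)^{231−33} = (−1)^198 = +1.

+1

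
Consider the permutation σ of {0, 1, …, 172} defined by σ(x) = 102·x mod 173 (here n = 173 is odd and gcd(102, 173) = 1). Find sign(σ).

-1

Orbit of 66 under x↦102x: [66, 158, 27, 159, 129, 10, 155]… (length divides ord_173(102)).
Cycle type of π: 172 + 1; total 2 cycles.
sign(π) = (−1)^{n − #cycles} = (−1)^{173−2} = (−1)^171 = -1.
(102|173)_J = -1 (Zolotarev's lemma cross-check).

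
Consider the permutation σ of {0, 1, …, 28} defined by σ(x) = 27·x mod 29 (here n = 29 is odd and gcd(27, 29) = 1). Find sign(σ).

Orbit of 4 under x↦27x: [4, 21, 16, 26, 6, 17, 24]… (length divides ord_29(27)).
The orbit structure of x ↦ 27x mod 29: 2 orbits of sizes [28, 1].
29 − 2 = 27 transpositions; sign(π) = (−1)^27 = -1.
Via Zolotarev, sign(π_{27}) = (27|29) = -1.

-1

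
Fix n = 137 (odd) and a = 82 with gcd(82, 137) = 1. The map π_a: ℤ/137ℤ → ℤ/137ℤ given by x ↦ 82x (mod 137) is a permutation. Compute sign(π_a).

-1

Start at x=51: 51 → 72 → 13 → 107 → 6 → 81 → 66 → … (one orbit).
The orbit structure of x ↦ 82x mod 137: 2 orbits of sizes [136, 1].
137 − 2 = 135 transpositions; sign(π) = (−1)^135 = -1.
Check: (82/137) = -1 by Zolotarev.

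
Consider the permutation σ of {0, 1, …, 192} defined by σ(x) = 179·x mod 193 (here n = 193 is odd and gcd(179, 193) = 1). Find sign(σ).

+1

Trace 72: π^k(72) = [72, 150, 23, 64, 69, 192, 14] for k=0..6.
π_179 has 7 disjoint cycles with lengths [32, 32, 32, 32, 32, 32, 1] on {0,…,192}.
sign(π) = (−1)^{n − #cycles} = (−1)^{193−7} = (−1)^186 = +1.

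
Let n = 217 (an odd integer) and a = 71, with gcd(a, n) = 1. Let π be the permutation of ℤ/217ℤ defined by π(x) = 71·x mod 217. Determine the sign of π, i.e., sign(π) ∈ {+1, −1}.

Orbit of 113 under x↦71x: [113, 211, 8, 134, 183, 190, 36]… (length divides ord_217(71)).
Cycle type of π: 15×14 + 1×7; total 21 cycles.
With 21 cycles on 217 points, sign = (−1)^{217−21} = +1.
The Jacobi symbol (71|217) = +1 (Zolotarev) agrees.

+1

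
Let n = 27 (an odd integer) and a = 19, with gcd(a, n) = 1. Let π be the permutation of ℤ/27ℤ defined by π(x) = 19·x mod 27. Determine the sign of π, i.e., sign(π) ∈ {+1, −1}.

Trace 10: π^k(10) = [10, 1, 19] for k=0..2.
Decompose π into cycles: lengths [3, 3, 3, 3, 3, 3, 1, 1, 1, 1, 1, 1, 1, 1, 1] (15 cycles, including the fixed point 0).
15 cycles on 27: each ℓ→(−1)^(ℓ−1), product (−1)^12 = +1.

+1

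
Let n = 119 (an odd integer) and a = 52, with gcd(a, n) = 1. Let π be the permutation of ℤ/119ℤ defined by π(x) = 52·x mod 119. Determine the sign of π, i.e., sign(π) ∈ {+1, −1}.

-1

Orbit of 18 under x↦52x: [18, 103, 1, 52, 86, 69]… (length divides ord_119(52)).
Cycle lengths of π_52 on ℤ/119ℤ: [6, 6, 6, 6, 6, 6, 6, 6, 6, 6, 6, 6, 6, 6, 6, 6, 6, 1, 1, 1, 1, 1, 1, 1, 1, 1, 1, 1, 1, 1, 1, 1, 1, 1]; 34 cycles in total.
Σ(ℓ_i−1) = 119−34 = 85; sign = (−1)^85 = -1.
The Jacobi symbol (52|119) = -1 (Zolotarev) agrees.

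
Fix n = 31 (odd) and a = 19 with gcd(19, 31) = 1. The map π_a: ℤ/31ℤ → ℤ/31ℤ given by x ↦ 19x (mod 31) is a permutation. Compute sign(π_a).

+1

Trace 28: π^k(28) = [28, 5, 2, 7, 9, 16, 25] for k=0..6.
Cycle lengths of π_19 on ℤ/31ℤ: [15, 15, 1]; 3 cycles in total.
n − c = 31 − 3 = 28; sign = (−1)^28 = +1.
Via Zolotarev, sign(π_{19}) = (19|31) = +1.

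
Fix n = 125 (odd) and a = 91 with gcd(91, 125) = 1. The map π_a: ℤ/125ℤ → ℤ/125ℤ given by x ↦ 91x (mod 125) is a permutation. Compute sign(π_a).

Trace 46: π^k(46) = [46, 61, 51, 16, 81, 121, 11] for k=0..6.
Cycle type of π: 25×4 + 5×4 + 1×5; total 13 cycles.
13 cycles on 125: each ℓ→(−1)^(ℓ−1), product (−1)^112 = +1.

+1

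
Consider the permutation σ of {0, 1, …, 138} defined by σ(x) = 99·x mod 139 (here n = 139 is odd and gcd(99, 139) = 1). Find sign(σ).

+1

Orbit of 96 under x↦99x: [96, 52, 5, 78, 77, 117, 46]… (length divides ord_139(99)).
Cycle type of π: 69×2 + 1; total 3 cycles.
With 3 cycles on 139 points, sign = (−1)^{139−3} = +1.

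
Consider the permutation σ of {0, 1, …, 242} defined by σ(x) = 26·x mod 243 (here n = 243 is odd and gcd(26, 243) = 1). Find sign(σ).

Start at x=188: 188 → 28 → 242 → 217 → 53 → 163 → 107 → … (one orbit).
The orbit structure of x ↦ 26x mod 243: 32 orbits of sizes [18, 18, 18, 18, 18, 18, 18, 18, 18, 6, 6, 6, 6, 6, 6, 6, 6, 6, 2, 2, 2, 2, 2, 2, 2, 2, 2, 2, 2, 2, 2, 1].
With 32 cycles on 243 points, sign = (−1)^{243−32} = -1.

-1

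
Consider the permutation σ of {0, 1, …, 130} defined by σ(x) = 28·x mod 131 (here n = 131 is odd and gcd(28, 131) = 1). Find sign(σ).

Trace 38: π^k(38) = [38, 16, 55, 99, 21, 64, 89] for k=0..6.
Cycle type of π: 65×2 + 1; total 3 cycles.
sign(π) = (−1)^{n − #cycles} = (−1)^{131−3} = (−1)^128 = +1.
Check: (28/131) = +1 by Zolotarev.

+1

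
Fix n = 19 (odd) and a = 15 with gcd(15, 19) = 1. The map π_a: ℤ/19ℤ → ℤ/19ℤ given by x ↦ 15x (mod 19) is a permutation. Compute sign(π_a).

Trace 6: π^k(6) = [6, 14, 1, 15, 16, 12, 9] for k=0..6.
The orbit structure of x ↦ 15x mod 19: 2 orbits of sizes [18, 1].
2 cycles on 19: each ℓ→(−1)^(ℓ−1), product (−1)^17 = -1.
(15|19)_J = -1 (Zolotarev's lemma cross-check).

-1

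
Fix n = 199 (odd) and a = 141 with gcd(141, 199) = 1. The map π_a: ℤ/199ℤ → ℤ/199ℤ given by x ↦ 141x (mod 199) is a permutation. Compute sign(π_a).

Orbit of 19 under x↦141x: [19, 92, 37, 43, 93, 178, 24]… (length divides ord_199(141)).
Cycle lengths of π_141 on ℤ/199ℤ: [18, 18, 18, 18, 18, 18, 18, 18, 18, 18, 18, 1]; 12 cycles in total.
n − c = 199 − 12 = 187; sign = (−1)^187 = -1.
(141|199)_J = -1 (Zolotarev's lemma cross-check).

-1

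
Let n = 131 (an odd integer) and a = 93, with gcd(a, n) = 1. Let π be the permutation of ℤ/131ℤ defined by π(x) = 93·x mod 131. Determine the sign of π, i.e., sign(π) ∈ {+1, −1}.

-1

Trace 17: π^k(17) = [17, 9, 51, 27, 22, 81, 66] for k=0..6.
π_93 has 2 disjoint cycles with lengths [130, 1] on {0,…,130}.
2 cycles on 131: each ℓ→(−1)^(ℓ−1), product (−1)^129 = -1.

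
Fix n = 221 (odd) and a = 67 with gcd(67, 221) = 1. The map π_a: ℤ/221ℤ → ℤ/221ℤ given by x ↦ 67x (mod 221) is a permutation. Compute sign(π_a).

Orbit of 1 under x↦67x: [1, 67, 69, 203, 120, 84, 103]… (length divides ord_221(67)).
26 cycles of lengths [12, 12, 12, 12, 12, 12, 12, 12, 12, 12, 12, 12, 12, 12, 12, 12, 12, 2, 2, 2, 2, 2, 2, 2, 2, 1].
221 − 26 = 195 transpositions; sign(π) = (−1)^195 = -1.

-1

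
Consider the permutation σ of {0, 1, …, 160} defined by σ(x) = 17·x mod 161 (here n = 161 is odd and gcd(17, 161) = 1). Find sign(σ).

Start at x=160: 160 → 144 → 33 → 78 → 38 → 2 → 34 → … (one orbit).
π_17 has 5 disjoint cycles with lengths [66, 66, 22, 6, 1] on {0,…,160}.
n − c = 161 − 5 = 156; sign = (−1)^156 = +1.
(17|161)_J = +1 (Zolotarev's lemma cross-check).

+1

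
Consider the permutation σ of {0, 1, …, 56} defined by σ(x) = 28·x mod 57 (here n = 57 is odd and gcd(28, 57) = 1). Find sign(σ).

Orbit of 28 under x↦28x: [28, 43, 7, 25, 16, 49, 4]… (length divides ord_57(28)).
Cycle type of π: 9×6 + 1×3; total 9 cycles.
sign(π) = (−1)^{n − #cycles} = (−1)^{57−9} = (−1)^48 = +1.
The Jacobi symbol (28|57) = +1 (Zolotarev) agrees.

+1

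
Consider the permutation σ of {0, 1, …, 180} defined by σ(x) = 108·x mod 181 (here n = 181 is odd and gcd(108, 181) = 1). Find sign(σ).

Orbit of 101 under x↦108x: [101, 48, 116, 39, 49, 43, 119]… (length divides ord_181(108)).
11 cycles of lengths [18, 18, 18, 18, 18, 18, 18, 18, 18, 18, 1].
sign(π) = (−1)^{n − #cycles} = (−1)^{181−11} = (−1)^170 = +1.
Via Zolotarev, sign(π_{108}) = (108|181) = +1.

+1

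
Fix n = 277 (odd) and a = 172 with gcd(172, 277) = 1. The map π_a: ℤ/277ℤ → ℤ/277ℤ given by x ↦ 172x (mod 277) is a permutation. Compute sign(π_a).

Start at x=276: 276 → 105 → 55 → 42 → 22 → 183 → 175 → … (one orbit).
2 cycles of lengths [276, 1].
277 − 2 = 275 transpositions; sign(π) = (−1)^275 = -1.

-1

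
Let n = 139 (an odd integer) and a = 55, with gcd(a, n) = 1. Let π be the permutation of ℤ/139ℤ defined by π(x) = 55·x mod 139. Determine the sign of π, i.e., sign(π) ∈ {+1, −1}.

Trace 125: π^k(125) = [125, 64, 45, 112, 44, 57, 77] for k=0..6.
Decompose π into cycles: lengths [23, 23, 23, 23, 23, 23, 1] (7 cycles, including the fixed point 0).
With 7 cycles on 139 points, sign = (−1)^{139−7} = +1.

+1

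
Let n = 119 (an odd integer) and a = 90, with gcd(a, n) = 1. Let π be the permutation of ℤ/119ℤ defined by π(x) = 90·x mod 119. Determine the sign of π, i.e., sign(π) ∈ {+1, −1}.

Start at x=106: 106 → 20 → 15 → 41 → 1 → 90 → 8 → … (one orbit).
Cycle lengths of π_90 on ℤ/119ℤ: [16, 16, 16, 16, 16, 16, 16, 2, 2, 2, 1]; 11 cycles in total.
119 − 11 = 108 transpositions; sign(π) = (−1)^108 = +1.
(90|119)_J = +1 (Zolotarev's lemma cross-check).

+1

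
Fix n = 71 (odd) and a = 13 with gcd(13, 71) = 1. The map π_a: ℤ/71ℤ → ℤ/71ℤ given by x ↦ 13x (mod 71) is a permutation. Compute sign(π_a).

-1

Orbit of 58 under x↦13x: [58, 44, 4, 52, 37, 55, 5]… (length divides ord_71(13)).
Decompose π into cycles: lengths [70, 1] (2 cycles, including the fixed point 0).
2 cycles on 71: each ℓ→(−1)^(ℓ−1), product (−1)^69 = -1.
Zolotarev: (13|71) = -1, matching the cycle-count sign.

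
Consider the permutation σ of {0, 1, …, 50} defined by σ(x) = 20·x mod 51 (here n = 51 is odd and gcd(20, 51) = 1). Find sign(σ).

+1

Trace 14: π^k(14) = [14, 25, 41, 4, 29, 19, 23] for k=0..6.
Decompose π into cycles: lengths [16, 16, 16, 2, 1] (5 cycles, including the fixed point 0).
51 − 5 = 46 transpositions; sign(π) = (−1)^46 = +1.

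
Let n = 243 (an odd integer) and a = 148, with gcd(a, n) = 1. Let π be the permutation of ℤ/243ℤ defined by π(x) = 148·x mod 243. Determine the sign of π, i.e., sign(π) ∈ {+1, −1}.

+1

Start at x=16: 16 → 181 → 58 → 79 → 28 → 13 → 223 → … (one orbit).
The orbit structure of x ↦ 148x mod 243: 11 orbits of sizes [81, 81, 27, 27, 9, 9, 3, 3, 1, 1, 1].
Σ(ℓ_i−1) = 243−11 = 232; sign = (−1)^232 = +1.
The Jacobi symbol (148|243) = +1 (Zolotarev) agrees.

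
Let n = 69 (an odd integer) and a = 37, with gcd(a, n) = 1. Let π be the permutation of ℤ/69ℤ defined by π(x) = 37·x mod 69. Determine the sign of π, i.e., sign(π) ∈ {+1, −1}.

-1

Start at x=7: 7 → 52 → 61 → 49 → 19 → 13 → 67 → … (one orbit).
6 cycles of lengths [22, 22, 22, 1, 1, 1].
Σ(ℓ_i−1) = 69−6 = 63; sign = (−1)^63 = -1.
(37|69)_J = -1 (Zolotarev's lemma cross-check).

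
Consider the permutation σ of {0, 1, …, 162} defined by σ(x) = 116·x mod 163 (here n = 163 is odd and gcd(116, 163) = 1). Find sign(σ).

Start at x=36: 36 → 101 → 143 → 125 → 156 → 3 → 22 → … (one orbit).
Cycle lengths of π_116 on ℤ/163ℤ: [162, 1]; 2 cycles in total.
sign(π) = (−1)^{n − #cycles} = (−1)^{163−2} = (−1)^161 = -1.
The Jacobi symbol (116|163) = -1 (Zolotarev) agrees.

-1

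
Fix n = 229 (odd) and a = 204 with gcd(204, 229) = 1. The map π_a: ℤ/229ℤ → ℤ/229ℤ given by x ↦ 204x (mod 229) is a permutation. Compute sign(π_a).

+1

Start at x=78: 78 → 111 → 202 → 217 → 71 → 57 → 178 → … (one orbit).
Cycle type of π: 114×2 + 1; total 3 cycles.
n − c = 229 − 3 = 226; sign = (−1)^226 = +1.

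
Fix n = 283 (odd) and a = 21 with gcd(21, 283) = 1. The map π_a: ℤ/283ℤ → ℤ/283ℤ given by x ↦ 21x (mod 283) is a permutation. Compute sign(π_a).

-1

Orbit of 33 under x↦21x: [33, 127, 120, 256, 282, 262, 125]… (length divides ord_283(21)).
Cycle lengths of π_21 on ℤ/283ℤ: [94, 94, 94, 1]; 4 cycles in total.
sign(π) = (−1)^{n − #cycles} = (−1)^{283−4} = (−1)^279 = -1.
Via Zolotarev, sign(π_{21}) = (21|283) = -1.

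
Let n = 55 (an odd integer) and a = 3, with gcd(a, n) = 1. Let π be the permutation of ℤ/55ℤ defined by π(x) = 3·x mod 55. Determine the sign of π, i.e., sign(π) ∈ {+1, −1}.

Trace 36: π^k(36) = [36, 53, 49, 37, 1, 3, 9] for k=0..6.
Cycle type of π: 20×2 + 5×2 + 4 + 1; total 6 cycles.
sign(π) = (−1)^{n − #cycles} = (−1)^{55−6} = (−1)^49 = -1.
Check: (3/55) = -1 by Zolotarev.

-1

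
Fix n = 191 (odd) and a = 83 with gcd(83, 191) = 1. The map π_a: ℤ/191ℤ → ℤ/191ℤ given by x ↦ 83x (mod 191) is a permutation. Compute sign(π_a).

-1

Start at x=28: 28 → 32 → 173 → 34 → 148 → 60 → 14 → … (one orbit).
Cycle lengths of π_83 on ℤ/191ℤ: [190, 1]; 2 cycles in total.
n − c = 191 − 2 = 189; sign = (−1)^189 = -1.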